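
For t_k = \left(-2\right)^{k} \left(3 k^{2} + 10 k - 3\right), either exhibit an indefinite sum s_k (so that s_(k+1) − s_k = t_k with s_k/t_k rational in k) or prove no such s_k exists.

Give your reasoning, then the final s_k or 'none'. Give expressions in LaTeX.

r(k) = 2*(-3*k**2 - 16*k - 10)/(3*k**2 + 10*k - 3) after simplifying.
A = -2, B = 1, C = k**2 + 10*k/3 - 1.
Solve (-2)·f(k+1) − (1)·f(k) = k**2 + 10*k/3 - 1.
d = 2 from the (0,0,2) case.
Coefficient equations give f(k) = -(k - 1)*(k + 3)/3.
Get s_k = R·t_k = (-2)**k*(-k**2 - 2*k + 3) with R(k) = B(k−1)f(k)/C(k) = -(k - 1)*(k + 3)/(3*k**2 + 10*k - 3).
s_(k+1) − s_k = (-2)**k*(3*k**2 + 10*k - 3) = t_k.

s_k = \left(-2\right)^{k} \left(- k^{2} - 2 k + 3\right)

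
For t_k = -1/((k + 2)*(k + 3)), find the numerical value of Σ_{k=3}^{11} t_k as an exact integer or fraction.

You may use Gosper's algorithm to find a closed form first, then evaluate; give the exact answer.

Σ = -9/70

The ratio is (k + 2)/(k + 4).
So A=k + 2 and B=k + 4, with C=1.
Solve (k + 2)·f(k+1) − (k + 3)·f(k) = 1.
Degrees (1,1,0) ⇒ d ≤ 1.
Coefficient equations give f(k) = k/2.
Certificate R = B(k−1)f/C = k*(k + 3)/2 gives s_k = -k/(2*k + 4).
Δs = -1/(k**2 + 5*k + 6), as required.
Σ_(k=3)^(11) t_k = s_(12) − s_(3) = -3/7 − (-3/10) = -9/70.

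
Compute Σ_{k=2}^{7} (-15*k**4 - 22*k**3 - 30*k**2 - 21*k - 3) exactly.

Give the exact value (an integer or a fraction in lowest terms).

Σ = -92106

t_(k+1)/t_k = (15*k**4 + 82*k**3 + 186*k**2 + 207*k + 91)/(15*k**4 + 22*k**3 + 30*k**2 + 21*k + 3).
Take A(k)=1, B(k)=1, C(k)=k**4 + 22*k**3/15 + 2*k**2 + 7*k/5 + 1/5.
Need (1)·f(k+1) − (1)·f(k) = k**4 + 22*k**3/15 + 2*k**2 + 7*k/5 + 1/5.
deg f ≤ 5 (via 0,0,4).
Solving with deg f ≤ 5: f(k) = k*(3*k**4 - 2*k**3 + 4*k**2 + k - 3)/15.
Certificate R = B(k−1)f/C = k*(3*k**4 - 2*k**3 + 4*k**2 + k - 3)/(15*k**4 + 22*k**3 + 30*k**2 + 21*k + 3) gives s_k = k*(-3*k**4 + 2*k**3 - 4*k**2 - k + 3).
Check: Δs_k = -15*k**4 - 22*k**3 - 30*k**2 - 21*k - 3. ✓
Σ_(k=2)^(7) t_k = s_(8) − s_(2) = -92200 − (-94) = -92106.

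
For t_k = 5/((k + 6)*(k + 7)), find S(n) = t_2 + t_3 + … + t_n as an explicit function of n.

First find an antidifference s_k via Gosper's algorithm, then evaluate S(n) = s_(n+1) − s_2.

S(n) = 5*(n - 1)/(8*(n + 7))

Ratio r(k) = (k + 6)/(k + 8).
Gosper form: A/B · C(k+1)/C(k) with A=k + 6, B=k + 8, C=1.
Solve (k + 6)·f(k+1) − (k + 7)·f(k) = 1.
From deg A=1, deg B=1, deg C=0: d=1.
Solving with deg f ≤ 1: f(k) = k/6.
Certificate R = B(k−1)f/C = k*(k + 7)/6 gives s_k = 5*k/(6*(k + 6)).
Δs = 5/(k**2 + 13*k + 42), as required.
s_(n+1) = 5*(n + 1)/(6*(n + 7)) and s_(2) = 5/24, so S(n) = 5*(n - 1)/(8*(n + 7)).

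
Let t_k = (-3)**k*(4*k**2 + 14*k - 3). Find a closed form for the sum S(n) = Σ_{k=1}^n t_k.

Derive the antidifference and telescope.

Ratio r(k) = 3*(-4*k**2 - 22*k - 15)/(4*k**2 + 14*k - 3).
So A=-3 and B=1, with C=k**2 + 7*k/2 - 3/4.
Need (-3)·f(k+1) − (1)·f(k) = k**2 + 7*k/2 - 3/4.
deg f ≤ 2 (via 0,0,2).
A polynomial solution: f(k) = -(k - 1)*(k + 3)/4.
Then R = B(k−1)f/C = -(k - 1)*(k + 3)/(4*k**2 + 14*k - 3), so s_k = R(k)·t_k = (-3)**k*(-k**2 - 2*k + 3).
Δs = (-3)**k*(4*k**2 + 14*k - 3), as required.
s_(n+1) = 3*(-3)**n*n*(n + 4) and s_(1) = 0, so S(n) = 3*(-3)**n*n*(n + 4).

S(n) = 3*(-3)**n*n*(n + 4)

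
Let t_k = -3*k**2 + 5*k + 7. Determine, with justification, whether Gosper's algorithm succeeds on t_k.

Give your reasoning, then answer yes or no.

Yes. s_k = k*(-k**2 + 4*k + 4).

Step 1: r(k) = (3*k**2 + k - 9)/(3*k**2 - 5*k - 7).
Factor: A=1; B=1; C=k**2 - 5*k/3 - 7/3.
Solve (1)·f(k+1) − (1)·f(k) = k**2 - 5*k/3 - 7/3.
deg f ≤ 3 (via 0,0,2).
Solving with deg f ≤ 3: f(k) = k*(k**2 - 4*k - 4)/3.
So s_k = (B(k−1)f/C)·t_k = (k*(k**2 - 4*k - 4)/(3*k**2 - 5*k - 7))·t_k = k*(-k**2 + 4*k + 4).
s_(k+1) − s_k = -3*k**2 + 5*k + 7 = t_k.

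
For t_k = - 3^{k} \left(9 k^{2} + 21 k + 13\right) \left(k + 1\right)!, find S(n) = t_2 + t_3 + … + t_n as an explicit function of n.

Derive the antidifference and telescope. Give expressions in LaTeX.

Compute t_(k+1)/t_k: get 3*(9*k**3 + 57*k**2 + 121*k + 86)/(9*k**2 + 21*k + 13).
Take A(k)=3*k + 6, B(k)=1, C(k)=k**2 + 7*k/3 + 13/9.
Need (3*k + 6)·f(k+1) − (1)·f(k) = k**2 + 7*k/3 + 13/9.
deg f ≤ 1 (via 1,0,2).
Solve for f: f(k) = (3*k - 1)/9 (degree 1 ≤ 1).
Certificate R = B(k−1)f/C = (3*k - 1)/(9*k**2 + 21*k + 13) gives s_k = -3**k*(3*k - 1)*factorial(k + 1).
Δs = -3**k*(9*k**2 + 21*k + 13)*factorial(k + 1), as required.
Telescope: S(n) = s_(n+1) − s_(2) = -3**(n + 1)*(3*n + 2)*factorial(n + 2) − (-270) = -9*3**n*n*factorial(n + 2) - 6*3**n*factorial(n + 2) + 270.

S(n) = - 9 \cdot 3^{n} n \left(n + 2\right)! - 6 \cdot 3^{n} \left(n + 2\right)! + 270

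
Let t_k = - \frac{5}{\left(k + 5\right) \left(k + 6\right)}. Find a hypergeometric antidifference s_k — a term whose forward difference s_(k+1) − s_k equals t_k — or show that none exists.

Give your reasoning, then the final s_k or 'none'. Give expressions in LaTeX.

The ratio is (k + 5)/(k + 7).
Take A(k)=k + 5, B(k)=k + 7, C(k)=1.
f must satisfy (k + 5)·f(k+1) − (k + 6)·f(k) = 1.
deg f ≤ 1 (via 1,1,0).
Match coefficients ⇒ f(k) = k/5.
Get s_k = R·t_k = -k/(k + 5) with R(k) = B(k−1)f(k)/C(k) = k*(k + 6)/5.
s_(k+1) − s_k = -5/(k**2 + 11*k + 30) = t_k.

s_k = - \frac{k}{k + 5}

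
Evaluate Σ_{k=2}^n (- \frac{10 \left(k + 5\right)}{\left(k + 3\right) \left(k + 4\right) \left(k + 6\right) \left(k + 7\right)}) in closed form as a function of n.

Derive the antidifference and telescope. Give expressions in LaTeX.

S(n) = \frac{- n^{2} - 11 n + 12}{8 \left(n^{2} + 11 n + 28\right)}

Step 1: r(k) = (k + 3)*(k + 6)**2/((k + 5)**2*(k + 8)).
A = k + 3, B = k + 8, C = k**2 + 10*k + 25.
Solve (k + 3)·f(k+1) − (k + 7)·f(k) = k**2 + 10*k + 25.
deg f ≤ 4 (via 1,1,2).
Match coefficients ⇒ f(k) = k*(k + 4)*(k + 5)*(k + 9)/36.
So s_k = (B(k−1)f/C)·t_k = (k*(k + 4)*(k + 7)*(k + 9)/(36*(k + 5)))·t_k = 5*k*(-k - 9)/(18*(k**2 + 9*k + 18)).
Δs = 10*(-k - 5)/(k**4 + 20*k**3 + 145*k**2 + 450*k + 504), as required.
Σ_(k=2)^n t_k = s_(n+1) − s_(2) = (5*(-n**2 - 11*n - 10)/(18*(n**2 + 11*n + 28))) − (-11/72), i.e. (-n**2 - 11*n + 12)/(8*(n**2 + 11*n + 28)).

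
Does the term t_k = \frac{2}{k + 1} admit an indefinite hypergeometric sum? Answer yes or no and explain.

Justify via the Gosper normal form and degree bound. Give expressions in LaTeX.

No — the linear system for f has no solution.

t_(k+1)/t_k = (k + 1)/(k + 2).
Take A(k)=k + 1, B(k)=k + 2, C(k)=1.
Need (k + 1)·f(k+1) − (k + 1)·f(k) = 1.
d = 0 from the (1,1,0) case.
Put f(k) = c0: A·f(k+1) − B(k−1)·f(k) − C = -1; need -1 = 0 — inconsistent ⇒ no f, not summable.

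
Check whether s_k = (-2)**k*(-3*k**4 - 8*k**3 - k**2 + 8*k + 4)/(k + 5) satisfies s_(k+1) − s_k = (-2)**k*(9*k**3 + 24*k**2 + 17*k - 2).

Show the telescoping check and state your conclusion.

s_(k+1) = 2*(-2)**k*k*(3*k**3 + 20*k**2 + 43*k + 30)/(k + 6)
s_(k+1) − s_k = (-2)**k*(9*k**5 + 96*k**4 + 335*k**3 + 488*k**2 + 248*k - 24)/(k**2 + 11*k + 30)
(s_(k+1) − s_k) − t_k = (-2)**k*(-27*k**4 - 216*k**3 - 417*k**2 - 240*k + 36)/(k**2 + 11*k + 30)

Invalid: residual (-2)**k*(-27*k**4 - 216*k**3 - 417*k**2 - 240*k + 36)/(k**2 + 11*k + 30) ≠ 0.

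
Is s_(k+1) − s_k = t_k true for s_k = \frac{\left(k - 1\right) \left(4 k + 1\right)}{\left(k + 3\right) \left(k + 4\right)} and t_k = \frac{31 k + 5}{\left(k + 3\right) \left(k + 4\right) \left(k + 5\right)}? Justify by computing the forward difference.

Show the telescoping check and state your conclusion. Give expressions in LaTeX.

Valid: the claim telescopes to t_k.

s_(k+1) = k*(4*k + 5)/((k + 4)*(k + 5))
s_(k+1) − s_k = (31*k + 5)/(k**3 + 12*k**2 + 47*k + 60)
(s_(k+1) − s_k) − t_k = 0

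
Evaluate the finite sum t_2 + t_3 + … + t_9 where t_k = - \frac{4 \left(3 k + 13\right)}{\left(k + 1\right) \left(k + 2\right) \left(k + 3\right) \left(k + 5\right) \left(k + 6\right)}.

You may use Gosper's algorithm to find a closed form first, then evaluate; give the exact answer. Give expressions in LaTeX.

Σ = -158/3465

r(k) = (k + 1)*(k + 5)*(3*k + 16)/((k + 4)*(k + 7)*(3*k + 13)) after simplifying.
Gosper form: A/B · C(k+1)/C(k) with A=k + 1, B=k + 7, C=k**2 + 25*k/3 + 52/3.
Solve (k + 1)·f(k+1) − (k + 6)·f(k) = k**2 + 25*k/3 + 52/3.
Degrees (1,1,2) ⇒ d ≤ 5.
Solving with deg f ≤ 5: f(k) = k*(k + 3)*(k + 4)*(k**2 + 8*k + 17)/30.
Certificate R = B(k−1)f/C = k*(k + 3)*(k + 6)*(k**2 + 8*k + 17)/(10*(3*k + 13)) gives s_k = 2*k*(-k**2 - 8*k - 17)/(5*(k**3 + 8*k**2 + 17*k + 10)).
Check: Δs_k = 4*(-3*k - 13)/(k**5 + 17*k**4 + 107*k**3 + 307*k**2 + 396*k + 180). ✓
Σ_(k=2)^(9) t_k = s_(10) − s_(2) = -197/495 − (-37/105) = -158/3465.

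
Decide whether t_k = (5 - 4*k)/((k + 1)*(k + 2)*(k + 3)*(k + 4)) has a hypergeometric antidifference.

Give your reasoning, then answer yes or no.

Step 1: r(k) = (k + 1)*(4*k - 1)/((k + 5)*(4*k - 5)).
So A=k + 1 and B=k + 5, with C=k - 5/4.
Solve (k + 1)·f(k+1) − (k + 4)·f(k) = k - 5/4.
deg f ≤ 3 (via 1,1,1).
Coefficient equations give f(k) = -k*(k**2 + 6*k + 23)/24.
R(k) = B(k−1)·f(k)/C(k) = -k*(k + 4)*(k**2 + 6*k + 23)/(6*(4*k - 5)); s_k = R·t_k = k*(k**2 + 6*k + 23)/(6*(k + 1)*(k + 2)*(k + 3)).
Δs = (5 - 4*k)/(k**4 + 10*k**3 + 35*k**2 + 50*k + 24), as required.

Yes. s_k = k*(k**2 + 6*k + 23)/(6*(k + 1)*(k + 2)*(k + 3)).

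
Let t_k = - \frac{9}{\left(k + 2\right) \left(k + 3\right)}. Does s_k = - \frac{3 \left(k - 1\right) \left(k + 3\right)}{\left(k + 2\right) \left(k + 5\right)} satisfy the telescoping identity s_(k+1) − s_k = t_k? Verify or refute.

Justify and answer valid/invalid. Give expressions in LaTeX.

s_(k+1) = -3*k*(k + 4)/((k + 3)*(k + 6))
s_(k+1) − s_k = 3*(-5*k**2 - 31*k - 54)/(k**4 + 16*k**3 + 91*k**2 + 216*k + 180)
(s_(k+1) − s_k) − t_k = 6*(-k**2 + k + 18)/(k**4 + 16*k**3 + 91*k**2 + 216*k + 180)

Invalid: residual \frac{6 \left(- k^{2} + k + 18\right)}{k^{4} + 16 k^{3} + 91 k^{2} + 216 k + 180} ≠ 0.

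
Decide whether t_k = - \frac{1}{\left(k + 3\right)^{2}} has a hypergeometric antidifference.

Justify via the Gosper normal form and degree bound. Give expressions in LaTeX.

Compute t_(k+1)/t_k: get (k + 3)**2/(k + 4)**2.
Take A(k)=k**2 + 6*k + 9, B(k)=k**2 + 8*k + 16, C(k)=1.
Set up (k**2 + 6*k + 9)·f(k+1) − (k**2 + 6*k + 9)·f(k) − (1) = 0.
deg f ≤ 0 (via 2,2,0).
f = c0 ⇒ A·f(k+1) − B(k−1)·f(k) − C = -1. The system {-1 = 0} is inconsistent; no antidifference.

No. Not Gosper-summable.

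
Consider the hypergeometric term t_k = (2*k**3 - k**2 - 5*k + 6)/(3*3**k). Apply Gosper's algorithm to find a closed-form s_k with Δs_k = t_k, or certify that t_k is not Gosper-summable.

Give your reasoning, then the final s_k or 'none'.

The ratio is (2*k**3 + 5*k**2 - k + 2)/(3*(2*k**3 - k**2 - 5*k + 6)).
So A=1/3 and B=1, with C=k**3 - k**2/2 - 5*k/2 + 3.
Set up (1/3)·f(k+1) − (1)·f(k) − (k**3 - k**2/2 - 5*k/2 + 3) = 0.
From deg A=0, deg B=0, deg C=3: d=3.
Solve for f: f(k) = -3*(k + 2)*(k**2 - k + 2)/2 (degree 3 ≤ 3).
R(k) = B(k−1)·f(k)/C(k) = -3*(k + 2)*(k**2 - k + 2)/(2*k**3 - k**2 - 5*k + 6); s_k = R·t_k = (-k**3 - k**2 - 4)/3**k.
Verify: (2*k**3 - k**2 - 5*k + 6)/(3*3**k) matches t_k.

s_k = (-k**3 - k**2 - 4)/3**k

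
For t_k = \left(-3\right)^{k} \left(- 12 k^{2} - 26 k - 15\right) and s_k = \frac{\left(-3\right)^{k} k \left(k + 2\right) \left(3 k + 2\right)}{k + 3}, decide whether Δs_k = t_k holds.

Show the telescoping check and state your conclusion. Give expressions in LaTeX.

Invalid: residual \frac{\left(-3\right)^{k} \left(12 k^{3} + 65 k^{2} + 95 k + 45\right)}{k^{2} + 7 k + 12} ≠ 0.

s_(k+1) = (-3)**(k + 1)*(k + 1)*(k + 3)*(3*k + 5)/(k + 4)
s_(k+1) − s_k = (-3)**k*(-12*k**4 - 98*k**3 - 276*k**2 - 322*k - 135)/(k**2 + 7*k + 12)
(s_(k+1) − s_k) − t_k = (-3)**k*(12*k**3 + 65*k**2 + 95*k + 45)/(k**2 + 7*k + 12)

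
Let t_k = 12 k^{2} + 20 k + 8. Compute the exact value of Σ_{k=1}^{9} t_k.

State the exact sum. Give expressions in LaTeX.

t_(k+1)/t_k = (3*k**2 + 11*k + 10)/(3*k**2 + 5*k + 2).
Take A(k)=1, B(k)=1, C(k)=k**2 + 5*k/3 + 2/3.
Set up (1)·f(k+1) − (1)·f(k) − (k**2 + 5*k/3 + 2/3) = 0.
From deg A=0, deg B=0, deg C=2: d=3.
Solving with deg f ≤ 3: f(k) = k**2*(k + 1)/3.
Certificate R = B(k−1)f/C = k**2/(3*k + 2) gives s_k = 4*k**2*(k + 1).
Verify: 12*k**2 + 20*k + 8 matches t_k.
Telescoping: Σ = s_(10) − s_(1) = 4400 − (8) = 4392.

Σ = 4392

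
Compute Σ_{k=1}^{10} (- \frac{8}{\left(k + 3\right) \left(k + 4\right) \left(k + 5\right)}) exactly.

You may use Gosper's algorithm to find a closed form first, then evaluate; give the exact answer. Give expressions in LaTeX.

Σ = -19/105

The ratio is (k + 3)/(k + 6).
So A=k + 3 and B=k + 6, with C=1.
Key eq: (k + 3)·f(k+1) = (k + 5)·f(k) + (1).
From deg A=1, deg B=1, deg C=0: d=2.
Coefficient equations give f(k) = k*(k + 7)/24.
Then R = B(k−1)f/C = k*(k + 5)*(k + 7)/24, so s_k = R(k)·t_k = k*(-k - 7)/(3*(k + 3)*(k + 4)).
Verify: -8/(k**3 + 12*k**2 + 47*k + 60) matches t_k.
Sum = s_(11) − s_(1); s_(11) = -11/35, s_(1) = -2/15 ⇒ -19/105.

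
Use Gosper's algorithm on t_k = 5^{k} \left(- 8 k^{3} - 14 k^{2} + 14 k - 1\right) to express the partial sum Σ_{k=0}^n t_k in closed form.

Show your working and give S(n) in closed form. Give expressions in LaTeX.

Step 1: r(k) = 5*(8*k**3 + 38*k**2 + 38*k + 9)/(8*k**3 + 14*k**2 - 14*k + 1).
So A=5 and B=1, with C=k**3 + 7*k**2/4 - 7*k/4 + 1/8.
Set up (5)·f(k+1) − (1)·f(k) − (k**3 + 7*k**2/4 - 7*k/4 + 1/8) = 0.
Degrees (0,0,3) ⇒ d ≤ 3.
Coefficient equations give f(k) = (2*k**3 - 4*k**2 - k + 4)/8.
Then R = B(k−1)f/C = (2*k**3 - 4*k**2 - k + 4)/(8*k**3 + 14*k**2 - 14*k + 1), so s_k = R(k)·t_k = 5**k*(-2*k**3 + 4*k**2 + k - 4).
Check: Δs_k = 5**k*(-8*k**3 - 14*k**2 + 14*k - 1). ✓
Σ_(k=0)^n t_k = s_(n+1) − s_(0) = (5**(n + 1)*(-2*n**3 - 2*n**2 + 3*n - 1)) − (-4), i.e. -10*5**n*n**3 - 10*5**n*n**2 + 15*5**n*n - 5*5**n + 4.

S(n) = - 10 \cdot 5^{n} n^{3} - 10 \cdot 5^{n} n^{2} + 15 \cdot 5^{n} n - 5 \cdot 5^{n} + 4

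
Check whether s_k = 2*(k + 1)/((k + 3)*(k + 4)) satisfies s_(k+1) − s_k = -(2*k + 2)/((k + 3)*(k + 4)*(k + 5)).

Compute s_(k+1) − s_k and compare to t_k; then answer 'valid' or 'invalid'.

Invalid: residual 4/(k**3 + 12*k**2 + 47*k + 60) ≠ 0.

s_(k+1) = 2*(k + 2)/((k + 4)*(k + 5))
s_(k+1) − s_k = 2*(1 - k)/(k**3 + 12*k**2 + 47*k + 60)
(s_(k+1) − s_k) − t_k = 4/(k**3 + 12*k**2 + 47*k + 60)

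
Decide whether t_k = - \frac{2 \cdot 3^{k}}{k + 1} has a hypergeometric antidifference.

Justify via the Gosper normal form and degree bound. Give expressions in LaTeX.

No — key equation has no polynomial f.

t_(k+1)/t_k = 3*(k + 1)/(k + 2).
Factor: A=3*k + 3; B=k + 2; C=1.
f must satisfy (3*k + 3)·f(k+1) − (k + 1)·f(k) = 1.
deg f ≤ -1 (via 1,1,0).
deg f ≤ -1 is impossible — no certificate.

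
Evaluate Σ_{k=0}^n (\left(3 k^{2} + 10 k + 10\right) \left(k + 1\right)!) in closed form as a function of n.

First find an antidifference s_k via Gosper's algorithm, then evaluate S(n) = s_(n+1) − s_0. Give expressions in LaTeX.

S(n) = 3 n \left(n + 2\right)! + 7 \left(n + 2\right)! - 4

Step 1: r(k) = (k + 2)*(10*k + 3*(k + 1)**2 + 20)/(3*k**2 + 10*k + 10).
Gosper form: A/B · C(k+1)/C(k) with A=k + 2, B=1, C=k**2 + 10*k/3 + 10/3.
Need (k + 2)·f(k+1) − (1)·f(k) = k**2 + 10*k/3 + 10/3.
Bound: deg f ≤ 1.
Solve for f: f(k) = (3*k + 4)/3 (degree 1 ≤ 1).
R(k) = B(k−1)·f(k)/C(k) = (3*k + 4)/(3*k**2 + 10*k + 10); s_k = R·t_k = (3*k + 4)*factorial(k + 1).
Δs = (3*k**2 + 10*k + 10)*factorial(k + 1), as required.
Σ_(k=0)^n t_k = s_(n+1) − s_(0) = ((3*n + 7)*factorial(n + 2)) − (4), i.e. 3*n*factorial(n + 2) + 7*factorial(n + 2) - 4.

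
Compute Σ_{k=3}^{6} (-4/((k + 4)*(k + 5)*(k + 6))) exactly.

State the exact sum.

Σ = -19/924

Ratio r(k) = (k + 4)/(k + 7).
So A=k + 4 and B=k + 7, with C=1.
Key eq: (k + 4)·f(k+1) = (k + 6)·f(k) + (1).
Bound: deg f ≤ 2.
Solve for f: f(k) = k*(k + 9)/40 (degree 2 ≤ 2).
Then R = B(k−1)f/C = k*(k + 6)*(k + 9)/40, so s_k = R(k)·t_k = k*(-k - 9)/(10*(k + 4)*(k + 5)).
s_(k+1) − s_k = -4/(k**3 + 15*k**2 + 74*k + 120) = t_k.
Sum = s_(7) − s_(3); s_(7) = -14/165, s_(3) = -9/140 ⇒ -19/924.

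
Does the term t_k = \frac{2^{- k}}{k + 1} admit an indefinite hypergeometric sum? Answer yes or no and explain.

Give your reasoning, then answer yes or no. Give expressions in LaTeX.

Compute t_(k+1)/t_k: get (k + 1)/(2*(k + 2)).
Gosper form: A/B · C(k+1)/C(k) with A=k/2 + 1/2, B=k + 2, C=1.
Solve (k/2 + 1/2)·f(k+1) − (k + 1)·f(k) = 1.
Bound: deg f ≤ -1.
deg f ≤ -1 is impossible — no certificate.

No; the degree bound rules out any f.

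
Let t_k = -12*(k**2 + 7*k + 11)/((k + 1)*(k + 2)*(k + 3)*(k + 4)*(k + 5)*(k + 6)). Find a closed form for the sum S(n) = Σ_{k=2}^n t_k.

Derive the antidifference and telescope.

S(n) = 4*(-n**3 - 12*n**2 - 44*n + 57)/(105*(n**3 + 12*n**2 + 44*n + 48))

Compute t_(k+1)/t_k: get (k + 1)*(7*k + (k + 1)**2 + 18)/((k + 7)*(k**2 + 7*k + 11)).
Gosper form: A/B · C(k+1)/C(k) with A=k + 1, B=k + 7, C=k**2 + 7*k + 11.
f must satisfy (k + 1)·f(k+1) − (k + 6)·f(k) = k**2 + 7*k + 11.
d = 5 from the (1,1,2) case.
A polynomial solution: f(k) = k*(k + 2)*(k + 4)*(k**2 + 9*k + 23)/45.
Then R = B(k−1)f/C = k*(k + 2)*(k + 4)*(k + 6)*(k**2 + 9*k + 23)/(45*(k**2 + 7*k + 11)), so s_k = R(k)·t_k = 4*k*(-k**2 - 9*k - 23)/(15*(k**3 + 9*k**2 + 23*k + 15)).
s_(k+1) − s_k = 12*(-k**2 - 7*k - 11)/(k**6 + 21*k**5 + 175*k**4 + 735*k**3 + 1624*k**2 + 1764*k + 720) = t_k.
Evaluate: s_(n+1) = 4*(-n**3 - 12*n**2 - 44*n - 33)/(15*(n**3 + 12*n**2 + 44*n + 48)); subtract s_(2) = -8/35 ⇒ S(n) = 4*(-n**3 - 12*n**2 - 44*n + 57)/(105*(n**3 + 12*n**2 + 44*n + 48)).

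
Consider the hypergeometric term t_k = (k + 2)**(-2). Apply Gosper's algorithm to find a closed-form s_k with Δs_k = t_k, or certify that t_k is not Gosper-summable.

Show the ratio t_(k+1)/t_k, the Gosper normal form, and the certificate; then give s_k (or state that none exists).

Step 1: r(k) = (k + 2)**2/(k + 3)**2.
A = k**2 + 4*k + 4, B = k**2 + 6*k + 9, C = 1.
Need (k**2 + 4*k + 4)·f(k+1) − (k**2 + 4*k + 4)·f(k) = 1.
Degrees (2,2,0) ⇒ d ≤ 0.
Put f(k) = c0: A·f(k+1) − B(k−1)·f(k) − C = -1; need -1 = 0 — inconsistent ⇒ no f, not summable.

no hypergeometric antidifference exists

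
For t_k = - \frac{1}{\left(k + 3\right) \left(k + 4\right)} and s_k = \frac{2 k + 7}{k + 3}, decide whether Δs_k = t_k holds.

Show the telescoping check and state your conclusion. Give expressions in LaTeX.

Valid — Δs_k = t_k.

s_(k+1) = (2*k + 9)/(k + 4)
s_(k+1) − s_k = -1/(k**2 + 7*k + 12)
(s_(k+1) − s_k) − t_k = 0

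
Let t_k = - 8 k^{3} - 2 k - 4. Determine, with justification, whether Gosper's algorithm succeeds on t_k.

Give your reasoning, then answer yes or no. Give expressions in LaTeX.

t_(k+1)/t_k = (k + 4*(k + 1)**3 + 3)/(4*k**3 + k + 2).
Normal form (A,B,C) = (1, 1, k**3 + k/4 + 1/2).
f must satisfy (1)·f(k+1) − (1)·f(k) = k**3 + k/4 + 1/2.
Bound: deg f ≤ 4.
A polynomial solution: f(k) = k*(2*k**3 - 4*k**2 + 3*k + 3)/8.
Then R = B(k−1)f/C = k*(2*k**3 - 4*k**2 + 3*k + 3)/(2*(4*k**3 + k + 2)), so s_k = R(k)·t_k = k*(-2*k**3 + 4*k**2 - 3*k - 3).
Verify: -8*k**3 - 2*k - 4 matches t_k.

Yes. s_k = k \left(- 2 k^{3} + 4 k^{2} - 3 k - 3\right).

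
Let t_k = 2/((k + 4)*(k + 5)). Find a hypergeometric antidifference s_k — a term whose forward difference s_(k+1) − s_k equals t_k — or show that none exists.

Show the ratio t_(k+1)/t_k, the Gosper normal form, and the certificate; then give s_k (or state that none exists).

r(k) = (k + 4)/(k + 6) after simplifying.
Take A(k)=k + 4, B(k)=k + 6, C(k)=1.
Key eq: (k + 4)·f(k+1) = (k + 5)·f(k) + (1).
d = 1 from the (1,1,0) case.
Coefficient equations give f(k) = k/4.
Get s_k = R·t_k = k/(2*(k + 4)) with R(k) = B(k−1)f(k)/C(k) = k*(k + 5)/4.
s_(k+1) − s_k = 2/(k**2 + 9*k + 20) = t_k.

s_k = k/(2*(k + 4))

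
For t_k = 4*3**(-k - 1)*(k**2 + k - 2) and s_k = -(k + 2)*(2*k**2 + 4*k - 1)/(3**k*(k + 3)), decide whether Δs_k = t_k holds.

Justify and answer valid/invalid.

s_(k+1) = -(k + 3)*(4*k + 2*(k + 1)**2 + 3)/(3*3**k*(k + 4))
s_(k+1) − s_k = (4*k**4 + 28*k**3 + 46*k**2 - 24*k - 69)/(3*3**k*(k**2 + 7*k + 12))
(s_(k+1) − s_k) − t_k = (-4*k**3 - 22*k**2 - 16*k + 27)/(3*3**k*(k**2 + 7*k + 12))

Invalid: residual (-4*k**3 - 22*k**2 - 16*k + 27)/(3*3**k*(k**2 + 7*k + 12)) ≠ 0.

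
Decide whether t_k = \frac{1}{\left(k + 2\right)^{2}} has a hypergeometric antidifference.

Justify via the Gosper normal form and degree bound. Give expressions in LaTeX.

No; the coefficient equations for f are inconsistent.

t_(k+1)/t_k = (k + 2)**2/(k + 3)**2.
Normal form (A,B,C) = (k**2 + 4*k + 4, k**2 + 6*k + 9, 1).
Key eq: (k**2 + 4*k + 4)·f(k+1) = (k**2 + 4*k + 4)·f(k) + (1).
Degrees (2,2,0) ⇒ d ≤ 0.
f = c0 ⇒ A·f(k+1) − B(k−1)·f(k) − C = -1. The system {-1 = 0} is inconsistent; no antidifference.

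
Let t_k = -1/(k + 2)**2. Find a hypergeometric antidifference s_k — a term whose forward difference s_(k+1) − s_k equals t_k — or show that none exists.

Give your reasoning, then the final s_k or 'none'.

Compute t_(k+1)/t_k: get (k + 2)**2/(k + 3)**2.
Gosper form: A/B · C(k+1)/C(k) with A=k**2 + 4*k + 4, B=k**2 + 6*k + 9, C=1.
Key eq: (k**2 + 4*k + 4)·f(k+1) = (k**2 + 4*k + 4)·f(k) + (1).
From deg A=2, deg B=2, deg C=0: d=0.
f = c0 ⇒ A·f(k+1) − B(k−1)·f(k) − C = -1. The system {-1 = 0} is inconsistent; no antidifference.

not Gosper-summable; s_k does not exist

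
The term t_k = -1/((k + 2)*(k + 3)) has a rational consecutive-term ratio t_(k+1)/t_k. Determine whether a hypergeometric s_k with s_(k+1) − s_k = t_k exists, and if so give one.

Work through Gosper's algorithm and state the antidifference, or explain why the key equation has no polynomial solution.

t_(k+1)/t_k = (k + 2)/(k + 4).
Normal form (A,B,C) = (k + 2, k + 4, 1).
Set up (k + 2)·f(k+1) − (k + 3)·f(k) − (1) = 0.
Degrees (1,1,0) ⇒ d ≤ 1.
Coefficient equations give f(k) = k/2.
Certificate R = B(k−1)f/C = k*(k + 3)/2 gives s_k = -k/(2*k + 4).
Check: Δs_k = -1/(k**2 + 5*k + 6). ✓

s_k = -k/(2*k + 4)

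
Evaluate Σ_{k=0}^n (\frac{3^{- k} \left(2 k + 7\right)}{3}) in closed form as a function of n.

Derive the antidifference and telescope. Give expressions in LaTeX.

S(n) = \frac{3^{- n} \left(12 \cdot 3^{n} - n - 5\right)}{3}

r(k) = (2*k + 9)/(3*(2*k + 7)) after simplifying.
Take A(k)=1/3, B(k)=1, C(k)=k + 7/2.
Need (1/3)·f(k+1) − (1)·f(k) = k + 7/2.
From deg A=0, deg B=0, deg C=1: d=1.
Solve for f: f(k) = -3*(k + 4)/2 (degree 1 ≤ 1).
Get s_k = R·t_k = (-k - 4)/3**k with R(k) = B(k−1)f(k)/C(k) = -3*(k + 4)/(2*k + 7).
Check: Δs_k = (2*k + 7)/(3*3**k). ✓
Evaluate: s_(n+1) = 3**(-n - 1)*(-n - 5); subtract s_(0) = -4 ⇒ S(n) = (12*3**n - n - 5)/(3*3**n).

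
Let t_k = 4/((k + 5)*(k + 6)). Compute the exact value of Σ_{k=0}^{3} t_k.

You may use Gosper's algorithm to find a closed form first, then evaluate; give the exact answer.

Σ = 16/45

t_(k+1)/t_k = (k + 5)/(k + 7).
Gosper form: A/B · C(k+1)/C(k) with A=k + 5, B=k + 7, C=1.
Solve (k + 5)·f(k+1) − (k + 6)·f(k) = 1.
From deg A=1, deg B=1, deg C=0: d=1.
Match coefficients ⇒ f(k) = k/5.
Certificate R = B(k−1)f/C = k*(k + 6)/5 gives s_k = 4*k/(5*(k + 5)).
Δs = 4/(k**2 + 11*k + 30), as required.
Sum = s_(4) − s_(0); s_(4) = 16/45, s_(0) = 0 ⇒ 16/45.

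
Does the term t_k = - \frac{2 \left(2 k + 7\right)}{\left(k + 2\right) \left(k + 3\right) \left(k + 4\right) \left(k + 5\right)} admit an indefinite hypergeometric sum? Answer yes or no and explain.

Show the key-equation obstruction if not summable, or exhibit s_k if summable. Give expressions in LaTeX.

Yes. s_k = \frac{k \left(- k - 6\right)}{4 \left(k^{2} + 6 k + 8\right)}.

r(k) = (k + 2)*(2*k + 9)/((k + 6)*(2*k + 7)) after simplifying.
So A=k + 2 and B=k + 6, with C=k + 7/2.
Key eq: (k + 2)·f(k+1) = (k + 5)·f(k) + (k + 7/2).
Bound: deg f ≤ 3.
A polynomial solution: f(k) = k*(k + 3)*(k + 6)/16.
So s_k = (B(k−1)f/C)·t_k = (k*(k + 3)*(k + 5)*(k + 6)/(8*(2*k + 7)))·t_k = k*(-k - 6)/(4*(k**2 + 6*k + 8)).
Check: Δs_k = 2*(-2*k - 7)/(k**4 + 14*k**3 + 71*k**2 + 154*k + 120). ✓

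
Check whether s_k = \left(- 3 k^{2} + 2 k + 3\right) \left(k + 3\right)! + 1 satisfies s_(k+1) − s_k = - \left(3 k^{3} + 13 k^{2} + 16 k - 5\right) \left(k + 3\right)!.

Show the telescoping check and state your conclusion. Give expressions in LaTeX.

s_(k+1) = (2*k - 3*(k + 1)**2 + 5)*factorial(k + 4) + 1
s_(k+1) − s_k = -(3*k**3 + 13*k**2 + 16*k - 5)*factorial(k + 3)
(s_(k+1) − s_k) − t_k = 0

valid (s_(k+1) − s_k reduces to t_k)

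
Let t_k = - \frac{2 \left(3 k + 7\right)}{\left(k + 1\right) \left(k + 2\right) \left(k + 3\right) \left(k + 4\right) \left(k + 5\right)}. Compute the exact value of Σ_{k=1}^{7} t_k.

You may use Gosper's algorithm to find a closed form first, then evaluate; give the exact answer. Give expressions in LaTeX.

Σ = -287/5940

Step 1: r(k) = (k + 1)*(3*k + 10)/((k + 6)*(3*k + 7)).
So A=k + 1 and B=k + 6, with C=k + 7/3.
Set up (k + 1)·f(k+1) − (k + 5)·f(k) − (k + 7/3) = 0.
Bound: deg f ≤ 4.
Match coefficients ⇒ f(k) = k*(k + 2)*(k**2 + 8*k + 19)/36.
R(k) = B(k−1)·f(k)/C(k) = k*(k + 2)*(k + 5)*(k**2 + 8*k + 19)/(12*(3*k + 7)); s_k = R·t_k = k*(-k**2 - 8*k - 19)/(6*(k**3 + 8*k**2 + 19*k + 12)).
Verify: 2*(-3*k - 7)/(k**5 + 15*k**4 + 85*k**3 + 225*k**2 + 274*k + 120) matches t_k.
Σ_(k=1)^(7) t_k = s_(8) − s_(1) = -49/297 − (-7/60) = -287/5940.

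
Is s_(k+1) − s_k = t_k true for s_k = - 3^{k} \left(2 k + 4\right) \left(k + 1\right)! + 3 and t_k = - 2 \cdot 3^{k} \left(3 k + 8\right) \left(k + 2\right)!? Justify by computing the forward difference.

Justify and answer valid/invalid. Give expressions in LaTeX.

s_(k+1) = -3**(k + 1)*(2*k + 6)*factorial(k + 2) + 3
s_(k+1) − s_k = -2*3**k*(3*k + 8)*factorial(k + 2)
(s_(k+1) − s_k) − t_k = 0

valid; difference matches t_k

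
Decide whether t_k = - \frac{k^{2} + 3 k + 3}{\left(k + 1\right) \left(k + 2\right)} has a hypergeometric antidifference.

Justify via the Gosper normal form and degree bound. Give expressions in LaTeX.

Ratio r(k) = (k + 1)*(3*k + (k + 1)**2 + 6)/((k + 3)*(k**2 + 3*k + 3)).
A = k + 1, B = k + 3, C = k**2 + 3*k + 3.
Solve (k + 1)·f(k+1) − (k + 2)·f(k) = k**2 + 3*k + 3.
d = 2 from the (1,1,2) case.
Match coefficients ⇒ f(k) = k*(k + 2).
So s_k = (B(k−1)f/C)·t_k = (k*(k + 2)**2/(k**2 + 3*k + 3))·t_k = k*(-k - 2)/(k + 1).
Verify: (-k**2 - 3*k - 3)/(k**2 + 3*k + 2) matches t_k.

Yes. s_k = \frac{k \left(- k - 2\right)}{k + 1}.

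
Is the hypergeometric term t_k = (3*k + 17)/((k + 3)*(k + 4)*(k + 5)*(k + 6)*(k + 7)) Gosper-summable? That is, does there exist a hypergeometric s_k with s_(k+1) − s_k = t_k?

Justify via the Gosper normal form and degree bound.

Yes. s_k = k*(k**2 + 13*k + 54)/(72*(k**3 + 13*k**2 + 54*k + 72)).

r(k) = (k + 3)*(3*k + 20)/((k + 8)*(3*k + 17)) after simplifying.
Gosper form: A/B · C(k+1)/C(k) with A=k + 3, B=k + 8, C=k + 17/3.
f must satisfy (k + 3)·f(k+1) − (k + 7)·f(k) = k + 17/3.
Degrees (1,1,1) ⇒ d ≤ 4.
Match coefficients ⇒ f(k) = k*(k + 5)*(k**2 + 13*k + 54)/216.
Certificate R = B(k−1)f/C = k*(k + 5)*(k + 7)*(k**2 + 13*k + 54)/(72*(3*k + 17)) gives s_k = k*(k**2 + 13*k + 54)/(72*(k**3 + 13*k**2 + 54*k + 72)).
Δs = (3*k + 17)/(k**5 + 25*k**4 + 245*k**3 + 1175*k**2 + 2754*k + 2520), as required.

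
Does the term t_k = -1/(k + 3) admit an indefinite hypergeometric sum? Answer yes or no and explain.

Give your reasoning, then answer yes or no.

t_(k+1)/t_k = (k + 3)/(k + 4).
So A=k + 3 and B=k + 4, with C=1.
Set up (k + 3)·f(k+1) − (k + 3)·f(k) − (1) = 0.
Bound: deg f ≤ 0.
Put f(k) = c0: A·f(k+1) − B(k−1)·f(k) − C = -1; need -1 = 0 — inconsistent ⇒ no f, not summable.

No; the coefficient equations for f are inconsistent.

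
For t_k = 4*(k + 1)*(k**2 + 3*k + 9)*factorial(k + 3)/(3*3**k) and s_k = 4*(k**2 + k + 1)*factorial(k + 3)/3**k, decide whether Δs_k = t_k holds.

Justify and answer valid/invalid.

s_(k+1) = 4*(k**2 + 3*k + 3)*factorial(k + 4)/(3*3**k)
s_(k+1) − s_k = 4*(k + 1)*(k**2 + 3*k + 9)*factorial(k + 3)/(3*3**k)
(s_(k+1) − s_k) − t_k = 0

Valid: the claim telescopes to t_k.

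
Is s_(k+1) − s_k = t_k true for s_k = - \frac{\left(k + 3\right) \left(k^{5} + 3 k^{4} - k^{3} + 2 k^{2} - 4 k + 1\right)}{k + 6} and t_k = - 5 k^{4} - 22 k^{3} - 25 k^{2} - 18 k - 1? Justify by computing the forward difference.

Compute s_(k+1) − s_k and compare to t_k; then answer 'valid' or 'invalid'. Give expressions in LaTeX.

s_(k+1) = (-k**6 - 12*k**5 - 53*k**4 - 111*k**3 - 122*k**2 - 58*k - 8)/(k + 7)
s_(k+1) − s_k = (-5*k**6 - 75*k**5 - 374*k**4 - 793*k**3 - 787*k**2 - 430*k - 27)/(k**2 + 13*k + 42)
(s_(k+1) − s_k) − t_k = 3*(4*k**5 + 49*k**4 + 158*k**3 + 166*k**2 + 113*k + 5)/(k**2 + 13*k + 42)

Invalid: residual \frac{3 \left(4 k^{5} + 49 k^{4} + 158 k^{3} + 166 k^{2} + 113 k + 5\right)}{k^{2} + 13 k + 42} ≠ 0.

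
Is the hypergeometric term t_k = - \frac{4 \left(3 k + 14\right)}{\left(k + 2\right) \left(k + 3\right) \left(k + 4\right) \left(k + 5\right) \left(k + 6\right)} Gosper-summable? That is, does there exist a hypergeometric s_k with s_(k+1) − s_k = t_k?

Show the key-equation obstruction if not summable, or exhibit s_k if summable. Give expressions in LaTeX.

Step 1: r(k) = (k + 2)*(3*k + 17)/((k + 7)*(3*k + 14)).
Normal form (A,B,C) = (k + 2, k + 7, k + 14/3).
f must satisfy (k + 2)·f(k+1) − (k + 6)·f(k) = k + 14/3.
deg f ≤ 4 (via 1,1,1).
Match coefficients ⇒ f(k) = k*(k + 4)*(k**2 + 10*k + 31)/90.
R(k) = B(k−1)·f(k)/C(k) = k*(k + 4)*(k + 6)*(k**2 + 10*k + 31)/(30*(3*k + 14)); s_k = R·t_k = 2*k*(-k**2 - 10*k - 31)/(15*(k**3 + 10*k**2 + 31*k + 30)).
Δs = 4*(-3*k - 14)/(k**5 + 20*k**4 + 155*k**3 + 580*k**2 + 1044*k + 720), as required.

Yes. s_k = \frac{2 k \left(- k^{2} - 10 k - 31\right)}{15 \left(k^{3} + 10 k^{2} + 31 k + 30\right)}.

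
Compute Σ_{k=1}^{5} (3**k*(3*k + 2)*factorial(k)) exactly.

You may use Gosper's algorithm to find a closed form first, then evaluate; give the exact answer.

Σ = 524877

The ratio is 3*(k + 1)*(3*k + 5)/(3*k + 2).
Gosper form: A/B · C(k+1)/C(k) with A=3*k + 3, B=1, C=k + 2/3.
Need (3*k + 3)·f(k+1) − (1)·f(k) = k + 2/3.
From deg A=1, deg B=0, deg C=1: d=0.
A polynomial solution: f(k) = 1/3.
Then R = B(k−1)f/C = 1/(3*k + 2), so s_k = R(k)·t_k = 3**k*factorial(k).
Δs = 3**k*(3*k + 2)*factorial(k), as required.
Evaluate s at k=6 and k=1: 524880 and 3; difference 524877.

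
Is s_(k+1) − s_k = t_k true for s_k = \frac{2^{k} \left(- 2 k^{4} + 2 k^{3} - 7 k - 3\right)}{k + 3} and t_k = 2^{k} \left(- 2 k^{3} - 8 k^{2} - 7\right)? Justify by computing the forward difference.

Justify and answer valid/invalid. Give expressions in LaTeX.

Invalid: residual \frac{2^{k + 1} \left(2 k^{4} + 12 k^{3} + 28 k^{2} + 3 k + 18\right)}{k^{2} + 7 k + 12} ≠ 0.

s_(k+1) = 2**(k + 1)*(-7*k - 2*(k + 1)**4 + 2*(k + 1)**3 - 10)/(k + 4)
s_(k+1) − s_k = 2**k*(-2*k**5 - 18*k**4 - 56*k**3 - 47*k**2 - 43*k - 48)/(k**2 + 7*k + 12)
(s_(k+1) − s_k) − t_k = 2**(k + 1)*(2*k**4 + 12*k**3 + 28*k**2 + 3*k + 18)/(k**2 + 7*k + 12)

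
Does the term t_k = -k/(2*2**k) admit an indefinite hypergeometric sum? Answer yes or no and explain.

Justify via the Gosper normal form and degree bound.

Yes. s_k = (k + 1)/2**k.

Ratio r(k) = (k + 1)/(2*k).
Normal form (A,B,C) = (1/2, 1, k).
Solve (1/2)·f(k+1) − (1)·f(k) = k.
d = 1 from the (0,0,1) case.
A polynomial solution: f(k) = -2*(k + 1).
Then R = B(k−1)f/C = -2*(k + 1)/k, so s_k = R(k)·t_k = (k + 1)/2**k.
Δs = -k/(2*2**k), as required.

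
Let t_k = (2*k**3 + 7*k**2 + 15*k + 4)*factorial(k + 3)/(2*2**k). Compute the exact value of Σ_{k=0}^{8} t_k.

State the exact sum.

Σ = 143139150

t_(k+1)/t_k = (2*k**4 + 21*k**3 + 87*k**2 + 168*k + 112)/(2*(2*k**3 + 7*k**2 + 15*k + 4)).
Factor: A=k/2 + 2; B=1; C=k**3 + 7*k**2/2 + 15*k/2 + 2.
f must satisfy (k/2 + 2)·f(k+1) − (1)·f(k) = k**3 + 7*k**2/2 + 15*k/2 + 2.
Bound: deg f ≤ 2.
Solving with deg f ≤ 2: f(k) = k*(2*k - 1).
R(k) = B(k−1)·f(k)/C(k) = 2*k*(2*k - 1)/(2*k**3 + 7*k**2 + 15*k + 4); s_k = R·t_k = k*(2*k - 1)*factorial(k + 3)/2**k.
Verify: (2*k**3 + 7*k**2 + 15*k + 4)*factorial(k + 3)/(2*2**k) matches t_k.
Sum = s_(9) − s_(0); s_(9) = 143139150, s_(0) = 0 ⇒ 143139150.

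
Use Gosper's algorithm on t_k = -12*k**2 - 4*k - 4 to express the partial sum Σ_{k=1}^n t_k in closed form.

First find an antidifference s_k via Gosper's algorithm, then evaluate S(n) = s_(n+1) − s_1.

S(n) = 4*n*(-n**2 - 2*n - 2)

Compute t_(k+1)/t_k: get (k + 3*(k + 1)**2 + 2)/(3*k**2 + k + 1).
Normal form (A,B,C) = (1, 1, k**2 + k/3 + 1/3).
Solve (1)·f(k+1) − (1)·f(k) = k**2 + k/3 + 1/3.
Degrees (0,0,2) ⇒ d ≤ 3.
Coefficient equations give f(k) = k*(k**2 - k + 1)/3.
Get s_k = R·t_k = 4*k*(-k**2 + k - 1) with R(k) = B(k−1)f(k)/C(k) = k*(k**2 - k + 1)/(3*k**2 + k + 1).
Verify: -12*k**2 - 4*k - 4 matches t_k.
s_(n+1) = -4*n**3 - 8*n**2 - 8*n - 4 and s_(1) = -4, so S(n) = 4*n*(-n**2 - 2*n - 2).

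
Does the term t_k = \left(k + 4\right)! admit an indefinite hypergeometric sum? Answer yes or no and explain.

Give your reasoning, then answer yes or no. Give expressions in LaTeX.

No. Not Gosper-summable.

Step 1: r(k) = k + 5.
A = k + 5, B = 1, C = 1.
Key eq: (k + 5)·f(k+1) = (1)·f(k) + (1).
Bound: deg f ≤ -1.
Negative degree bound (-1): no f exists, t_k not Gosper-summable.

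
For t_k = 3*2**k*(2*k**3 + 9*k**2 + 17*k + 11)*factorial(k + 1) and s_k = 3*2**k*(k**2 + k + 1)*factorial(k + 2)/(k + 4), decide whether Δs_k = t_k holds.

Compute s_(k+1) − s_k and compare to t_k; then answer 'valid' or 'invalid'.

s_(k+1) = 6*2**k*(k**2 + 3*k + 3)*factorial(k + 3)/(k + 5)
s_(k+1) − s_k = 3*2**k*(2*k**4 + 19*k**3 + 66*k**2 + 108*k + 67)*factorial(k + 2)/((k + 4)*(k + 5))
(s_(k+1) − s_k) − t_k = -6*2**k*(2*k**4 + 17*k**3 + 52*k**2 + 78*k + 43)*factorial(k + 1)/((k + 4)*(k + 5))

Invalid: residual -6*2**k*(2*k**4 + 17*k**3 + 52*k**2 + 78*k + 43)*factorial(k + 1)/((k + 4)*(k + 5)) ≠ 0.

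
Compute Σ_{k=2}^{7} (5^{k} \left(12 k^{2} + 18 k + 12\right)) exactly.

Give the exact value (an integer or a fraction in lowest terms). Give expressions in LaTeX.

Σ = 66796650

The ratio is 5*(2*k**2 + 7*k + 7)/(2*k**2 + 3*k + 2).
Take A(k)=5, B(k)=1, C(k)=k**2 + 3*k/2 + 1.
f must satisfy (5)·f(k+1) − (1)·f(k) = k**2 + 3*k/2 + 1.
deg f ≤ 2 (via 0,0,2).
Match coefficients ⇒ f(k) = (k**2 - k + 1)/4.
Certificate R = B(k−1)f/C = (k**2 - k + 1)/(2*(2*k**2 + 3*k + 2)) gives s_k = 3*5**k*(k**2 - k + 1).
Δs = 5**k*(12*k**2 + 18*k + 12), as required.
Evaluate s at k=8 and k=2: 66796875 and 225; difference 66796650.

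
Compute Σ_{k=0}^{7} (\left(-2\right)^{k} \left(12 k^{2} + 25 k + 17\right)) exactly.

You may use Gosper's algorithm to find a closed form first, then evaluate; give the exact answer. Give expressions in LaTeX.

Σ = -71935

The ratio is 2*(-12*k**2 - 49*k - 54)/(12*k**2 + 25*k + 17).
Take A(k)=-2, B(k)=1, C(k)=k**2 + 25*k/12 + 17/12.
f must satisfy (-2)·f(k+1) − (1)·f(k) = k**2 + 25*k/12 + 17/12.
Bound: deg f ≤ 2.
A polynomial solution: f(k) = -(4*k**2 + 3*k + 1)/12.
R(k) = B(k−1)·f(k)/C(k) = -(4*k**2 + 3*k + 1)/(12*k**2 + 25*k + 17); s_k = R·t_k = (-2)**k*(-4*k**2 - 3*k - 1).
s_(k+1) − s_k = (-2)**k*(12*k**2 + 25*k + 17) = t_k.
Telescoping: Σ = s_(8) − s_(0) = -71936 − (-1) = -71935.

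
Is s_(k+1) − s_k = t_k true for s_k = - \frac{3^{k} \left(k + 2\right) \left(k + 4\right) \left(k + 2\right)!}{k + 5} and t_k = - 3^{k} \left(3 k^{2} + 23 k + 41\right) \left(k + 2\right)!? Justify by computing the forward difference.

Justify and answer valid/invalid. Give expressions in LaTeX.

Invalid: residual \frac{3^{k + 1} \left(3 k^{3} + 38 k^{2} + 155 k + 201\right) \left(k + 2\right)!}{\left(k + 5\right) \left(k + 6\right)} ≠ 0.

s_(k+1) = -3**(k + 1)*(k + 3)*(k + 5)*factorial(k + 3)/(k + 6)
s_(k+1) − s_k = -3**k*(3*k**4 + 47*k**3 + 270*k**2 + 676*k + 627)*factorial(k + 2)/((k + 5)*(k + 6))
(s_(k+1) − s_k) − t_k = 3**(k + 1)*(3*k**3 + 38*k**2 + 155*k + 201)*factorial(k + 2)/((k + 5)*(k + 6))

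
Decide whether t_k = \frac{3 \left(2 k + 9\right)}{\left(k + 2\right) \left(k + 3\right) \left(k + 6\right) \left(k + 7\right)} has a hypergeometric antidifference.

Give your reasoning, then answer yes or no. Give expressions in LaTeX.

The ratio is (k + 2)*(k + 6)*(2*k + 11)/((k + 4)*(k + 8)*(2*k + 9)).
Factor: A=k + 2; B=k + 8; C=k**3 + 27*k**2/2 + 121*k/2 + 90.
Key eq: (k + 2)·f(k+1) = (k + 7)·f(k) + (k**3 + 27*k**2/2 + 121*k/2 + 90).
d = 5 from the (1,1,3) case.
A polynomial solution: f(k) = k*(k + 3)*(k + 4)*(k + 5)*(k + 8)/24.
Then R = B(k−1)f/C = k*(k + 3)*(k + 7)*(k + 8)/(12*(2*k + 9)), so s_k = R(k)·t_k = k*(k + 8)/(4*(k**2 + 8*k + 12)).
Δs = 3*(2*k + 9)/(k**4 + 18*k**3 + 113*k**2 + 288*k + 252), as required.

Yes. s_k = \frac{k \left(k + 8\right)}{4 \left(k^{2} + 8 k + 12\right)}.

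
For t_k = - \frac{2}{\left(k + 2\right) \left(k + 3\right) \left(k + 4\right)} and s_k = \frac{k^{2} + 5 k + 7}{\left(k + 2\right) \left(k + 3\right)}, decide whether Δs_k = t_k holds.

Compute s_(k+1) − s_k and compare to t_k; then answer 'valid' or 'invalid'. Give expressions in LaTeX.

s_(k+1) = (5*k + (k + 1)**2 + 12)/((k + 3)*(k + 4))
s_(k+1) − s_k = -2/(k**3 + 9*k**2 + 26*k + 24)
(s_(k+1) − s_k) − t_k = 0

valid (s_(k+1) − s_k reduces to t_k)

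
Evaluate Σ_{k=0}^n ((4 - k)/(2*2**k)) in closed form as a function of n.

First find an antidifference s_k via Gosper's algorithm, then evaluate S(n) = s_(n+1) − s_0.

S(n) = (6*2**n + n - 2)/(2*2**n)

Compute t_(k+1)/t_k: get (k - 3)/(2*(k - 4)).
A = 1/2, B = 1, C = k - 4.
Need (1/2)·f(k+1) − (1)·f(k) = k - 4.
From deg A=0, deg B=0, deg C=1: d=1.
Match coefficients ⇒ f(k) = -2*(k - 3).
Get s_k = R·t_k = (k - 3)/2**k with R(k) = B(k−1)f(k)/C(k) = -2*(k - 3)/(k - 4).
s_(k+1) − s_k = (4 - k)/(2*2**k) = t_k.
Telescope: S(n) = s_(n+1) − s_(0) = 2**(-n - 1)*(n - 2) − (-3) = (6*2**n + n - 2)/(2*2**n).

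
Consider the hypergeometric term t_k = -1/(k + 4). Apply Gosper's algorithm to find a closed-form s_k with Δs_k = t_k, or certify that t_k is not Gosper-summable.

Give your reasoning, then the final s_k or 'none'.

t_(k+1)/t_k = (k + 4)/(k + 5).
Factor: A=k + 4; B=k + 5; C=1.
Set up (k + 4)·f(k+1) − (k + 4)·f(k) − (1) = 0.
Bound: deg f ≤ 0.
Write f(k) = c0. Then LHS − RHS = -1, requiring -1 = 0: contradictory. No certificate.

none — t_k is not Gosper-summable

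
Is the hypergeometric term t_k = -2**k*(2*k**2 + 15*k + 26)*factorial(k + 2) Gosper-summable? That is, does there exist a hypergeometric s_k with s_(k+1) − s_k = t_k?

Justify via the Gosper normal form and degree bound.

t_(k+1)/t_k = 2*(2*k**3 + 25*k**2 + 100*k + 129)/(2*k**2 + 15*k + 26).
Factor: A=2*k + 6; B=1; C=k**2 + 15*k/2 + 13.
Set up (2*k + 6)·f(k+1) − (1)·f(k) − (k**2 + 15*k/2 + 13) = 0.
Degrees (1,0,2) ⇒ d ≤ 1.
Match coefficients ⇒ f(k) = (k + 4)/2.
Get s_k = R·t_k = -2**k*(k + 4)*factorial(k + 2) with R(k) = B(k−1)f(k)/C(k) = (k + 4)/(2*k**2 + 15*k + 26).
Δs = -2**k*(2*k**2 + 15*k + 26)*factorial(k + 2), as required.

Yes. s_k = -2**k*(k + 4)*factorial(k + 2).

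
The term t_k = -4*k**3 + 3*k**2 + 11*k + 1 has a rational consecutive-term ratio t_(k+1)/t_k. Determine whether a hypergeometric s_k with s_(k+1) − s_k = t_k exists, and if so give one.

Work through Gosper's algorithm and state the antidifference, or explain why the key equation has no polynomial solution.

s_k = k*(-k**3 + 3*k**2 + 3*k - 4)

Compute t_(k+1)/t_k: get (4*k**3 + 9*k**2 - 5*k - 11)/(4*k**3 - 3*k**2 - 11*k - 1).
So A=1 and B=1, with C=k**3 - 3*k**2/4 - 11*k/4 - 1/4.
Solve (1)·f(k+1) − (1)·f(k) = k**3 - 3*k**2/4 - 11*k/4 - 1/4.
Bound: deg f ≤ 4.
Solve for f: f(k) = k*(k**3 - 3*k**2 - 3*k + 4)/4 (degree 4 ≤ 4).
Then R = B(k−1)f/C = k*(k**3 - 3*k**2 - 3*k + 4)/(4*k**3 - 3*k**2 - 11*k - 1), so s_k = R(k)·t_k = k*(-k**3 + 3*k**2 + 3*k - 4).
Δs = -4*k**3 + 3*k**2 + 11*k + 1, as required.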